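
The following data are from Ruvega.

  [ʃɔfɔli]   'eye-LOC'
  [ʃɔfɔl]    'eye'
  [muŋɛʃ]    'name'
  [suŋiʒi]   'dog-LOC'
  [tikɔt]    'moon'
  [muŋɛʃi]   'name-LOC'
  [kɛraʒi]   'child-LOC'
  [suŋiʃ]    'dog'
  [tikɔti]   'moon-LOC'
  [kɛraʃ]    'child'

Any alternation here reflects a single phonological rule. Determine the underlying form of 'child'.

/kɛraʒ/

In [kɛraʃ] and [kɛraʒi] the final segment of 'child' alternates: [ʃ] ~ [ʒ].
The stem 'name' ([muŋɛʃ], [muŋɛʃi]) shows [ʃ] unchanged in both environments, so [ʃ] cannot be basic with [ʒ] derived before the LOC suffix.
Therefore /ʒ/ is basic and [ʃ] is derived by word-final obstruent devoicing (voiced obstruents become voiceless word-finally).
So 'child' = /kɛraʒ/.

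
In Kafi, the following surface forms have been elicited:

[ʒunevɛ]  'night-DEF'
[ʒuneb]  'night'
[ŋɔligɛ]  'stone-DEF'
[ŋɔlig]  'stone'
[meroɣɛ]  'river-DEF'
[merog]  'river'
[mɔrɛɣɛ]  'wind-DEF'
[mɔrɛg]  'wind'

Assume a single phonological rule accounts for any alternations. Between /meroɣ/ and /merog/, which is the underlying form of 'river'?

/meroɣ/

In [meroɣɛ] and [merog] the final segment of 'river' alternates: [ɣ] ~ [g].
The stem 'stone' ([ŋɔligɛ], [ŋɔlig]) shows [g] unchanged in both environments, so [g] cannot be basic with [ɣ] derived before the DEF suffix.
Therefore /ɣ/ is basic and [g] is derived by word-final hardening (voiced fricatives become stops word-finally).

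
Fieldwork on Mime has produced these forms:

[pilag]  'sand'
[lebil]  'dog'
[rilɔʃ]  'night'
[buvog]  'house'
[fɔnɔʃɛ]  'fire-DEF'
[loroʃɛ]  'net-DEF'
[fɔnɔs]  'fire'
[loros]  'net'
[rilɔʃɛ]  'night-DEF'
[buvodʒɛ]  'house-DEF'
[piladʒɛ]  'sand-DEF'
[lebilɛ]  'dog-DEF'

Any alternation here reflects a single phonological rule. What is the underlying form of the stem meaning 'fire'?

/fɔnɔs/

In [fɔnɔs] and [fɔnɔʃɛ] the final segment of 'fire' alternates: [s] ~ [ʃ].
If /ʃ/ were underlying and a rule turned it into [s] in isolation, 'night' would also alternate; but it has [ʃ] in both [rilɔʃ] and [rilɔʃɛ].
The underlying segment must be /s/; /g/ and /s/ become palato-alveolar [dʒ] and [ʃ] before a front vowel, yielding [ʃ] there.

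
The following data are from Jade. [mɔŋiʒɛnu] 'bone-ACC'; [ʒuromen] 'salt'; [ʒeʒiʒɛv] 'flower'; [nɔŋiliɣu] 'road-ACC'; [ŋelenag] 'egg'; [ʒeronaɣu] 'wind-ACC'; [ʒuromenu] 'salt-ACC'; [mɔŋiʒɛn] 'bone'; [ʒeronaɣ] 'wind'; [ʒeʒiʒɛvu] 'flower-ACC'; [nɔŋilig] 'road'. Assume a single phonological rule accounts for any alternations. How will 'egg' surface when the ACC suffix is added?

The root 'road' surfaces as [nɔŋiliɣu] and [nɔŋilig], with a stem-final [ɣ] ~ [g] alternation.
But 'wind' keeps [ɣ] in both environments ([ʒeronaɣu], [ʒeronaɣ]), so there is no rule changing /ɣ/ to [g] in isolation.
The underlying segment must be /g/; voiced stops become fricatives between vowels, yielding [ɣ] there.
From [ŋelenag] the stem 'egg' is /ŋelenag/; between vowels this yields [ŋelenaɣu].

[ŋelenaɣu]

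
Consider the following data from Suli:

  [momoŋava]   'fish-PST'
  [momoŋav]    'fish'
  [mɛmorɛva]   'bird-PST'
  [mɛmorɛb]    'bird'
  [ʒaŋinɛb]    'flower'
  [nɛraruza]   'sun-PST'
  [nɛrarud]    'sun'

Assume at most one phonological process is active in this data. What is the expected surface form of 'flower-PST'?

[ʒaŋinɛva]

The stem for 'bird' ends in [v] in [mɛmorɛva] but [b] in [mɛmorɛb].
But 'fish' keeps [v] in both environments ([momoŋava], [momoŋav]), so there is no rule changing /v/ to [b] in isolation.
The underlying segment must be /b/; voiced stops become fricatives between vowels, yielding [v] there.
The one attested form of 'flower', [ʒaŋinɛb], shows underlying /ʒaŋinɛb/. Applying the same rule between vowels gives [ʒaŋinɛva].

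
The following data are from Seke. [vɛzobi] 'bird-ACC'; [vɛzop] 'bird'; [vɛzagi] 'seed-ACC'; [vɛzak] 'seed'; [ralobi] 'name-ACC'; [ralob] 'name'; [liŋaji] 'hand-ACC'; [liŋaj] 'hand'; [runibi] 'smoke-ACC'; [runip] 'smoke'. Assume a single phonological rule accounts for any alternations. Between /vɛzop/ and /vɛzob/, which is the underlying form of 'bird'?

/vɛzop/

'bird' shows [b] ~ [p] at the end of the stem ([vɛzobi] vs [vɛzop]).
But 'name' keeps [b] in both environments ([ralobi], [ralob]), so there is no rule changing /b/ to [p] in isolation.
Therefore /p/ is basic and [b] is derived by intervocalic voicing (voiceless stops become voiced between vowels).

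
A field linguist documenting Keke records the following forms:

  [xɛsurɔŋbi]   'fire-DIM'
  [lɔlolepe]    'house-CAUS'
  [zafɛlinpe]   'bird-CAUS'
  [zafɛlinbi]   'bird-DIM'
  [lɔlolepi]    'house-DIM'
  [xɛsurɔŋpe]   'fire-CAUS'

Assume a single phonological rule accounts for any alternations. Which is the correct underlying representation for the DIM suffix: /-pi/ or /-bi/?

/-bi/

The DIM suffix surfaces as [-bi] and [-pi], depending on the final segment of the stem.
The CAUS suffix, which begins with [p], is invariant after every stem; so [p] is not altered by any rule here.
The DIM suffix is therefore /-bi/ underlyingly, with post-vocalic devoicing: voiced stops become voiceless after a vowel.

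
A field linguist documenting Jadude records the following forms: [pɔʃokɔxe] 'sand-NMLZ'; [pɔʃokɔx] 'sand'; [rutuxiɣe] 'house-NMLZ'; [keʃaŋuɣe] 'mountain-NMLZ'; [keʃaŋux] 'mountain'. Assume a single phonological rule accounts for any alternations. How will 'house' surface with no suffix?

'mountain' shows [ɣ] ~ [x] at the end of the stem ([keʃaŋuɣe] vs [keʃaŋux]).
Compare 'sand', with invariant [x] in [pɔʃokɔxe] and [pɔʃokɔx]: an analysis with underlying /x/ and a rule producing [ɣ] before the NMLZ suffix would wrongly predict alternation here too.
So /ɣ/ is underlying, and a rule of word-final obstruent devoicing — voiced obstruents become voiceless word-finally — gives [x].
The one attested form of 'house', [rutuxiɣe], shows underlying /rutuxiɣ/. Applying the same rule word-finally gives [rutuxix].

[rutuxix]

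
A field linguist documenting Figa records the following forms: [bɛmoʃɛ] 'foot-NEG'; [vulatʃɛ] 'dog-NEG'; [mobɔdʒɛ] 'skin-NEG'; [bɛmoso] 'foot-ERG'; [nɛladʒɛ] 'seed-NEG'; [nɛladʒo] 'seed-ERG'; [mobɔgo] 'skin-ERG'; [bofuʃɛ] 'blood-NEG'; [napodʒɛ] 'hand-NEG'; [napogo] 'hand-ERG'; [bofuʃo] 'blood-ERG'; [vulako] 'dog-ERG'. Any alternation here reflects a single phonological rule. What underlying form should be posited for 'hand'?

The root 'hand' surfaces as [napogo] and [napodʒɛ], with a stem-final [g] ~ [dʒ] alternation.
If /dʒ/ were underlying and a rule turned it into [g] before the ERG suffix, 'seed' would also alternate; but it has [dʒ] in both [nɛladʒo] and [nɛladʒɛ].
The underlying segment must be /g/; /k/, /g/ and /s/ become palato-alveolar [tʃ], [dʒ] and [ʃ] before a front vowel, yielding [dʒ] there.
So 'hand' = /napog/.

/napog/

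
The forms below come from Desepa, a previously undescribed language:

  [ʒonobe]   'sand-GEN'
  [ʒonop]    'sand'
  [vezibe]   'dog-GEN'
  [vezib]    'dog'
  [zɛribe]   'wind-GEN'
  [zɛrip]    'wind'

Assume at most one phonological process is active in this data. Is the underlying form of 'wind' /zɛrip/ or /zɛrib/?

/zɛrip/

'wind' shows [b] ~ [p] at the end of the stem ([zɛribe] vs [zɛrip]).
But 'dog' keeps [b] in both environments ([vezibe], [vezib]), so there is no rule changing /b/ to [p] in isolation.
So /p/ is underlying, and a rule of intervocalic voicing — voiceless stops become voiced between vowels — gives [b].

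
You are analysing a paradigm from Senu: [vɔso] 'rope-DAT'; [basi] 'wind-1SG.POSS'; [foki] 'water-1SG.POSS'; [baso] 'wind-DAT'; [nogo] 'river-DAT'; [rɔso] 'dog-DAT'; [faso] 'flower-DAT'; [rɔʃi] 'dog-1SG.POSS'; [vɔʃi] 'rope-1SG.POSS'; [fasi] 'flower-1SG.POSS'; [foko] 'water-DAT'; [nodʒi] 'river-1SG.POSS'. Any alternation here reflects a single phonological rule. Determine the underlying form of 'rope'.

The stem for 'rope' ends in [s] in [vɔso] but [ʃ] in [vɔʃi].
The stem 'wind' ([baso], [basi]) shows [s] unchanged in both environments, so [s] cannot be basic with [ʃ] derived before the 1SG.POSS suffix.
The underlying segment must be /ʃ/; palato-alveolar /dʒ/ and /ʃ/ become [g] and [s] when no front vowel follows, yielding [s] there.

/vɔʃ/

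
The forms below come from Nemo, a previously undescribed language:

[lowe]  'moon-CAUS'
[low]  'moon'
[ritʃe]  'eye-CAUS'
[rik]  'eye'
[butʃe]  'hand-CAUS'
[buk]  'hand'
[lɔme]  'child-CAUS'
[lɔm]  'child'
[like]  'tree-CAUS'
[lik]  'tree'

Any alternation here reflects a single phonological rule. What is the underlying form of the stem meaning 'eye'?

'eye' shows [tʃ] ~ [k] at the end of the stem ([ritʃe] vs [rik]).
Compare 'tree', with invariant [k] in [like] and [lik]: an analysis with underlying /k/ and a rule producing [tʃ] before the CAUS suffix would wrongly predict alternation here too.
The alternation reflects depalatalization: palato-alveolar /tʃ/ becomes [k] when no front vowel follows. /tʃ/ is underlying.
The underlying form of 'eye' is therefore /ritʃ/.

/ritʃ/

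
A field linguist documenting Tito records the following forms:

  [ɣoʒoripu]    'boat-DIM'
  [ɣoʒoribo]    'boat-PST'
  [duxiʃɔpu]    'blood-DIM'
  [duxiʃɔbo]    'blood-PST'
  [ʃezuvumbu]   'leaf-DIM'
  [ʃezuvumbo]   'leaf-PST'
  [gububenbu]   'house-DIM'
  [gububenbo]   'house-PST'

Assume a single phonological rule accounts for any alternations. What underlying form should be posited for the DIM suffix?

The DIM suffix surfaces as [-bu] and [-pu], depending on the final segment of the stem.
The PST suffix, which begins with [b], is invariant after every stem; so [b] is not altered by any rule here.
So the underlying form is /-pu/, and voiceless stops become voiced after a nasal.

/-pu/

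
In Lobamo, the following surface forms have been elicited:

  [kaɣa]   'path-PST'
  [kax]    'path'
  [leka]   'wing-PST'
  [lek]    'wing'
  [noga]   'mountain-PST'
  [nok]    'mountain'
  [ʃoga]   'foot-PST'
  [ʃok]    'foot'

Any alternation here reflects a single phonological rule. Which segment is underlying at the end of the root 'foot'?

/g/

The root 'foot' surfaces as [ʃoga] and [ʃok], with a stem-final [g] ~ [k] alternation.
The stem 'wing' ([leka], [lek]) shows [k] unchanged in both environments, so [k] cannot be basic with [g] derived before the PST suffix.
Therefore /g/ is basic and [k] is derived by word-final obstruent devoicing (voiced obstruents become voiceless word-finally).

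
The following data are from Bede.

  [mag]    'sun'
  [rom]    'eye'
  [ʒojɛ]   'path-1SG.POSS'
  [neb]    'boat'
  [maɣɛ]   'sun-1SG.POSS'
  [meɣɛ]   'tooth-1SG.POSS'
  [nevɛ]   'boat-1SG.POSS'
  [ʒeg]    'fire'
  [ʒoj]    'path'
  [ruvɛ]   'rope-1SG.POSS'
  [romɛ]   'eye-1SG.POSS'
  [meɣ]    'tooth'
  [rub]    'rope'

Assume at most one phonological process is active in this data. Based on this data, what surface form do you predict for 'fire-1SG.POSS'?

In [mag] and [maɣɛ] the final segment of 'sun' alternates: [g] ~ [ɣ].
But 'tooth' keeps [ɣ] in both environments ([meɣ], [meɣɛ]), so there is no rule changing /ɣ/ to [g] in isolation.
Therefore /g/ is basic and [ɣ] is derived by intervocalic spirantization (voiced stops become fricatives between vowels).
The one attested form of 'fire', [ʒeg], shows underlying /ʒeg/. Applying the same rule between vowels gives [ʒeɣɛ].

[ʒeɣɛ]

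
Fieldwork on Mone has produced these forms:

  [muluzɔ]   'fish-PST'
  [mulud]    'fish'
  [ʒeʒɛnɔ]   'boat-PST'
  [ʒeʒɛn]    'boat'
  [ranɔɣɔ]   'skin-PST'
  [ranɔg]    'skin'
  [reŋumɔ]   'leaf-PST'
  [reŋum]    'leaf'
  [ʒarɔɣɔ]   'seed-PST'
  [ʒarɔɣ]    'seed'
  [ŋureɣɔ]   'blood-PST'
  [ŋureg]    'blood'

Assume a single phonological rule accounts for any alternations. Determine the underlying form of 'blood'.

/ŋureg/

In [ŋureɣɔ] and [ŋureg] the final segment of 'blood' alternates: [ɣ] ~ [g].
The stem 'seed' ([ʒarɔɣɔ], [ʒarɔɣ]) shows [ɣ] unchanged in both environments, so [ɣ] cannot be basic with [g] derived in isolation.
Therefore /g/ is basic and [ɣ] is derived by intervocalic spirantization (voiced stops become fricatives between vowels).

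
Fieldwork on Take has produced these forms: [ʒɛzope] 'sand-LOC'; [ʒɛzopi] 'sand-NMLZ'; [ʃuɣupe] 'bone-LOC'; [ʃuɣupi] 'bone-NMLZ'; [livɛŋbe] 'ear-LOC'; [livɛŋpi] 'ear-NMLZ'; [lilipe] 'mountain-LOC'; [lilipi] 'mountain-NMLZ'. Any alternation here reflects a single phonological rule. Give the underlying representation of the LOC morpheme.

/-be/

The LOC morpheme has two allomorphs, [-be] and [-pe].
The NMLZ suffix, which begins with [p], is invariant after every stem; so [p] is not altered by any rule here.
So the underlying form is /-be/, and voiced stops become voiceless after a vowel.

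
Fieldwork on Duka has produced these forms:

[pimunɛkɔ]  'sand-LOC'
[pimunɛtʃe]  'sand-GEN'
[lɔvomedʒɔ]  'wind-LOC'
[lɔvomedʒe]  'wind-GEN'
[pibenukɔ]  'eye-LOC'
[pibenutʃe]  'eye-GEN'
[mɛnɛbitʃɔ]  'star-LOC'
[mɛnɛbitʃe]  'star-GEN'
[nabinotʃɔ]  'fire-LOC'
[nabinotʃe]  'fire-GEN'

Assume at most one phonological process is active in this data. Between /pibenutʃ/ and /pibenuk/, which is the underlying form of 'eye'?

/pibenuk/

The stem for 'eye' ends in [k] in [pibenukɔ] but [tʃ] in [pibenutʃe].
Compare 'fire', with invariant [tʃ] in [nabinotʃɔ] and [nabinotʃe]: an analysis with underlying /tʃ/ and a rule producing [k] before the LOC suffix would wrongly predict alternation here too.
The underlying segment must be /k/; /k/ becomes palato-alveolar [tʃ] before a front vowel, yielding [tʃ] there.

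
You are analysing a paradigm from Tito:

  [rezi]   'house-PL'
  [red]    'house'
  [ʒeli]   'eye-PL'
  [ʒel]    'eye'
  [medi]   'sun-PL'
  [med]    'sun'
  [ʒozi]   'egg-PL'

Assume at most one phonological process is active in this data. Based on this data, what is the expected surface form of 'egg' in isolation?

[ʒod]

In [rezi] and [red] the final segment of 'house' alternates: [z] ~ [d].
But 'sun' keeps [d] in both environments ([medi], [med]), so there is no rule changing /d/ to [z] before the PL suffix.
Therefore /z/ is basic and [d] is derived by word-final hardening (voiced fricatives become stops word-finally).
The one attested form of 'egg', [ʒozi], shows underlying /ʒoz/. Applying the same rule word-finally gives [ʒod].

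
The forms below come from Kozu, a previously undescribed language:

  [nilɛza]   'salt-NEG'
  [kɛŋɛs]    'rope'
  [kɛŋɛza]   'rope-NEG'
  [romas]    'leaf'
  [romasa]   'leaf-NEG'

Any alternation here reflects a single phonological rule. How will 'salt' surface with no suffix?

The root 'rope' surfaces as [kɛŋɛs] and [kɛŋɛza], with a stem-final [s] ~ [z] alternation.
But 'leaf' keeps [s] in both environments ([romas], [romasa]), so there is no rule changing /s/ to [z] before the NEG suffix.
So /z/ is underlying, and a rule of word-final obstruent devoicing — voiced obstruents become voiceless word-finally — gives [s].
The one attested form of 'salt', [nilɛza], shows underlying /nilɛz/. Applying the same rule word-finally gives [nilɛs].

[nilɛs]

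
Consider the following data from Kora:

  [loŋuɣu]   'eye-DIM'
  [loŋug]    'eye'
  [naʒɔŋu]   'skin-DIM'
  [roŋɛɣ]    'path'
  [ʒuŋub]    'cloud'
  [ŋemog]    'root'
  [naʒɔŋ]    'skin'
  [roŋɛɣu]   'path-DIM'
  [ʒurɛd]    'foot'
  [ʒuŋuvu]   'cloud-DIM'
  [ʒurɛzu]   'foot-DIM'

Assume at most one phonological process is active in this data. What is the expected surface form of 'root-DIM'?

The stem for 'eye' ends in [ɣ] in [loŋuɣu] but [g] in [loŋug].
But 'path' keeps [ɣ] in both environments ([roŋɛɣu], [roŋɛɣ]), so there is no rule changing /ɣ/ to [g] in isolation.
Therefore /g/ is basic and [ɣ] is derived by intervocalic spirantization (voiced stops become fricatives between vowels).
From [ŋemog] the stem 'root' is /ŋemog/; between vowels this yields [ŋemoɣu].

[ŋemoɣu]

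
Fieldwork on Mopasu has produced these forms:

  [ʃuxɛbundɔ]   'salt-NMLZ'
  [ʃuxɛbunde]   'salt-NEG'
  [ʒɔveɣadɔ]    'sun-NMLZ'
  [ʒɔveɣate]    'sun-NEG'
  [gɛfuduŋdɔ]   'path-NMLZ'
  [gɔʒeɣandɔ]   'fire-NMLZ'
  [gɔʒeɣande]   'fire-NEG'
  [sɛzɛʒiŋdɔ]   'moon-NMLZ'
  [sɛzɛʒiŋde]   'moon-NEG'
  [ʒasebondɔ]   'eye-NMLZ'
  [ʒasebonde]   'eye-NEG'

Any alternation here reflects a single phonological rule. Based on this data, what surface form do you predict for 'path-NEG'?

The NEG morpheme has two allomorphs, [-de] and [-te].
The NMLZ suffix, which begins with [d], is invariant after every stem; so [d] is not altered by any rule here.
The NEG suffix is therefore /-te/ underlyingly, with post-nasal voicing: voiceless stops become voiced after a nasal.
After 'path', which ends in a nasal, the suffix surfaces as [-de], giving [gɛfuduŋde].

[gɛfuduŋde]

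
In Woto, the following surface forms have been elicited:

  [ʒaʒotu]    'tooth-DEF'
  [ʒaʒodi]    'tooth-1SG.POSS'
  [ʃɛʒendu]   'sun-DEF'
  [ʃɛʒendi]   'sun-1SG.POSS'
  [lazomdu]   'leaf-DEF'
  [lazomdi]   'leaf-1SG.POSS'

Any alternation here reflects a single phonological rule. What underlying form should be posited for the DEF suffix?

The DEF morpheme has two allomorphs, [-du] and [-tu].
The 1SG.POSS suffix, which begins with [d], is invariant after every stem; so [d] is not altered by any rule here.
The DEF suffix is therefore /-tu/ underlyingly, with post-nasal voicing: voiceless stops become voiced after a nasal.

/-tu/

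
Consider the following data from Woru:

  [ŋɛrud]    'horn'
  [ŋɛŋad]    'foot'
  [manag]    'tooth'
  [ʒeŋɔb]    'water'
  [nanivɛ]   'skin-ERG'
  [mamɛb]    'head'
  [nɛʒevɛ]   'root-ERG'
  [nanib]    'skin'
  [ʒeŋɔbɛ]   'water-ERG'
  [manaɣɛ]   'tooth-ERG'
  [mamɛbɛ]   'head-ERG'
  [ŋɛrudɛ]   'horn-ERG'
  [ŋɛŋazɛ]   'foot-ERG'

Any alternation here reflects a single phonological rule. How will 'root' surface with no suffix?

[nɛʒeb]

The stem for 'skin' ends in [b] in [nanib] but [v] in [nanivɛ].
Compare 'head', with invariant [b] in [mamɛb] and [mamɛbɛ]: an analysis with underlying /b/ and a rule producing [v] before the ERG suffix would wrongly predict alternation here too.
Therefore /v/ is basic and [b] is derived by word-final hardening (voiced fricatives become stops word-finally).
The one attested form of 'root', [nɛʒevɛ], shows underlying /nɛʒev/. Applying the same rule word-finally gives [nɛʒeb].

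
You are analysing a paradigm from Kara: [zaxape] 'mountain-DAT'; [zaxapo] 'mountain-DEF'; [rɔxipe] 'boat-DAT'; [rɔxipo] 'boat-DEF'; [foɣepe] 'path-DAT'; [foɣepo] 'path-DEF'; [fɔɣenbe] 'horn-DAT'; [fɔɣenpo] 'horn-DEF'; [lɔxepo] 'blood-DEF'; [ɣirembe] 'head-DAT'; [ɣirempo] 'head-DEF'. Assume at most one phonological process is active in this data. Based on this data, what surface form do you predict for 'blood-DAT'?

[lɔxepe]

The DAT suffix surfaces as [-be] and [-pe], depending on the final segment of the stem.
By contrast the DEF suffix keeps its initial [p] throughout — that segment must be underlying.
The DAT suffix is therefore /-be/ underlyingly, with post-vocalic devoicing: voiced stops become voiceless after a vowel.
After 'blood', which ends in a vowel, the suffix surfaces as [-pe], giving [lɔxepe].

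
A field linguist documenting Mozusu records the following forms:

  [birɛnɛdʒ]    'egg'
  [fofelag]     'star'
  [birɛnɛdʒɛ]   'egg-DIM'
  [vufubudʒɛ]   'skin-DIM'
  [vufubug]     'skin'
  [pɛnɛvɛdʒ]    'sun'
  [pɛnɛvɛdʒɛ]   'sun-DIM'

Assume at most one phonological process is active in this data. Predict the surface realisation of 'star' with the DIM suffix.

The root 'skin' surfaces as [vufubug] and [vufubudʒɛ], with a stem-final [g] ~ [dʒ] alternation.
The stem 'sun' ([pɛnɛvɛdʒ], [pɛnɛvɛdʒɛ]) shows [dʒ] unchanged in both environments, so [dʒ] cannot be basic with [g] derived in isolation.
The underlying segment must be /g/; /g/ becomes palato-alveolar [dʒ] before a front vowel, yielding [dʒ] there.
From [fofelag] the stem 'star' is /fofelag/; before a front vowel this yields [fofeladʒɛ].

[fofeladʒɛ]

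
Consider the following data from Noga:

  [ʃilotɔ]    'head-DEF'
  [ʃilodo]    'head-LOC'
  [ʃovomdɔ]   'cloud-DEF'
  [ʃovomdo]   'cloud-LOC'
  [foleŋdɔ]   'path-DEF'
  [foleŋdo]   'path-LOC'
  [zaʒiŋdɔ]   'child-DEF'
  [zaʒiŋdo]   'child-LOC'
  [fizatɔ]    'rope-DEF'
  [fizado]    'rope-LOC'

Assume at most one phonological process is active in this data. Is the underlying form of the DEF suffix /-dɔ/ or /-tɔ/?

/-tɔ/

The DEF morpheme has two allomorphs, [-dɔ] and [-tɔ].
By contrast the LOC suffix keeps its initial [d] throughout — that segment must be underlying.
So the underlying form is /-tɔ/, and voiceless stops become voiced after a nasal.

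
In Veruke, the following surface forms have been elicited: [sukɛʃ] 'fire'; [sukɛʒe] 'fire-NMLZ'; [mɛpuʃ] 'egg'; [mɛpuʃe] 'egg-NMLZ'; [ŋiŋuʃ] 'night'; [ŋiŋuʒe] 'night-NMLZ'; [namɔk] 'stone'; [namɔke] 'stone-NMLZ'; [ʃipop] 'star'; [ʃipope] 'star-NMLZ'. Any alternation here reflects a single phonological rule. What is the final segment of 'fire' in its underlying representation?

/ʒ/

'fire' shows [ʃ] ~ [ʒ] at the end of the stem ([sukɛʃ] vs [sukɛʒe]).
Compare 'egg', with invariant [ʃ] in [mɛpuʃ] and [mɛpuʃe]: an analysis with underlying /ʃ/ and a rule producing [ʒ] before the NMLZ suffix would wrongly predict alternation here too.
The underlying segment must be /ʒ/; voiced obstruents become voiceless word-finally, yielding [ʃ] there.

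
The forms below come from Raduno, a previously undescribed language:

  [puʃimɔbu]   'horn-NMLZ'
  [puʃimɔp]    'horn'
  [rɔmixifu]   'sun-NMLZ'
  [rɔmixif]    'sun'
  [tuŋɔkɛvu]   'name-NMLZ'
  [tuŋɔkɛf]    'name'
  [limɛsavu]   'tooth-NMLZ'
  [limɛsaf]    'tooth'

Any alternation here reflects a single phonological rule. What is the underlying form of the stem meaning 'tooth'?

/limɛsav/

In [limɛsavu] and [limɛsaf] the final segment of 'tooth' alternates: [v] ~ [f].
If /f/ were underlying and a rule turned it into [v] before the NMLZ suffix, 'sun' would also alternate; but it has [f] in both [rɔmixifu] and [rɔmixif].
Therefore /v/ is basic and [f] is derived by word-final obstruent devoicing (voiced obstruents become voiceless word-finally).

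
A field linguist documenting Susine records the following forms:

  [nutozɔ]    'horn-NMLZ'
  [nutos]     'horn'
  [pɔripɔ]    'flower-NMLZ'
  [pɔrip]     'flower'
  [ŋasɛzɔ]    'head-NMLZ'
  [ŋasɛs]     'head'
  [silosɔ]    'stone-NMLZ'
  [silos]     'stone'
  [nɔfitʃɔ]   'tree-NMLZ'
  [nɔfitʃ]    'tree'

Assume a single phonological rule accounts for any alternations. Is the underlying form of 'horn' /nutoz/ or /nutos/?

/nutoz/

'horn' shows [z] ~ [s] at the end of the stem ([nutozɔ] vs [nutos]).
But 'stone' keeps [s] in both environments ([silosɔ], [silos]), so there is no rule changing /s/ to [z] before the NMLZ suffix.
Therefore /z/ is basic and [s] is derived by word-final obstruent devoicing (voiced obstruents become voiceless word-finally).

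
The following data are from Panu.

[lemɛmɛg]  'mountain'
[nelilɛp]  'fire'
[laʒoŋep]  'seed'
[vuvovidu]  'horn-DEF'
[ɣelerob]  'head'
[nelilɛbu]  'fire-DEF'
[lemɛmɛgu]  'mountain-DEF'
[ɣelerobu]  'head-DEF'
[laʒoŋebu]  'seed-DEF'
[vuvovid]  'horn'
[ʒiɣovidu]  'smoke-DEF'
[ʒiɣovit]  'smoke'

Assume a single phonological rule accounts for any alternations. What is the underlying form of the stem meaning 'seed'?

/laʒoŋep/

In [laʒoŋebu] and [laʒoŋep] the final segment of 'seed' alternates: [b] ~ [p].
The stem 'head' ([ɣelerobu], [ɣelerob]) shows [b] unchanged in both environments, so [b] cannot be basic with [p] derived in isolation.
The underlying segment must be /p/; voiceless stops become voiced between vowels, yielding [b] there.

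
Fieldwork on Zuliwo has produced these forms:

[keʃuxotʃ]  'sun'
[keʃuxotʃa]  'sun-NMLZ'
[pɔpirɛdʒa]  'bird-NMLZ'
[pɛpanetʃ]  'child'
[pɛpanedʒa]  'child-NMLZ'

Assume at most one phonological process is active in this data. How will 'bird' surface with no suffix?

[pɔpirɛtʃ]

The stem for 'child' ends in [tʃ] in [pɛpanetʃ] but [dʒ] in [pɛpanedʒa].
Compare 'sun', with invariant [tʃ] in [keʃuxotʃ] and [keʃuxotʃa]: an analysis with underlying /tʃ/ and a rule producing [dʒ] before the NMLZ suffix would wrongly predict alternation here too.
Therefore /dʒ/ is basic and [tʃ] is derived by word-final obstruent devoicing (voiced obstruents become voiceless word-finally).
From [pɔpirɛdʒa] the stem 'bird' is /pɔpirɛdʒ/; word-finally this yields [pɔpirɛtʃ].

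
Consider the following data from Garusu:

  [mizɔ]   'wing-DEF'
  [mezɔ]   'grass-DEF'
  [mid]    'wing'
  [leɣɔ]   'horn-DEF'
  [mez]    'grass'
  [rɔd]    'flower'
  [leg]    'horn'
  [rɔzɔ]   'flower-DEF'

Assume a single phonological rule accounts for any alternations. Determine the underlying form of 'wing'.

The stem for 'wing' ends in [z] in [mizɔ] but [d] in [mid].
If /z/ were underlying and a rule turned it into [d] in isolation, 'grass' would also alternate; but it has [z] in both [mezɔ] and [mez].
Therefore /d/ is basic and [z] is derived by intervocalic spirantization (voiced stops become fricatives between vowels).
The underlying form of 'wing' is therefore /mid/.

/mid/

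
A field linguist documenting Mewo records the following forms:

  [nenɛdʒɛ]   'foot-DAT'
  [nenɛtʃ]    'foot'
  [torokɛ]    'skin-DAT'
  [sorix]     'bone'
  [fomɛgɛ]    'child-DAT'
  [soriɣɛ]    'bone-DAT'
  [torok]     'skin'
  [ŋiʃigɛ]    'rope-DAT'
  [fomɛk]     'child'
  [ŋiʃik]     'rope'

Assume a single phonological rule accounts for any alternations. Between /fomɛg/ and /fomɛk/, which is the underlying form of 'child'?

'child' shows [g] ~ [k] at the end of the stem ([fomɛgɛ] vs [fomɛk]).
But 'skin' keeps [k] in both environments ([torokɛ], [torok]), so there is no rule changing /k/ to [g] before the DAT suffix.
Therefore /g/ is basic and [k] is derived by word-final obstruent devoicing (voiced obstruents become voiceless word-finally).

/fomɛg/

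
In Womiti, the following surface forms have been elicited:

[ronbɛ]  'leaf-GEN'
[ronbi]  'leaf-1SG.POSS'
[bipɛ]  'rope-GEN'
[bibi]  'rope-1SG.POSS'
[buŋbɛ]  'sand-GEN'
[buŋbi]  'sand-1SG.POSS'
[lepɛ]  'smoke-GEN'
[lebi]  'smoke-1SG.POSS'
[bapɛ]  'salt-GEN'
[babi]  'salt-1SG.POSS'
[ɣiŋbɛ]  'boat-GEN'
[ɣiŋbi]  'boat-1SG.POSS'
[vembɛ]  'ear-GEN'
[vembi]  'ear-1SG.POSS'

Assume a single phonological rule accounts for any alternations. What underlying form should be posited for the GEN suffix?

The GEN morpheme has two allomorphs, [-bɛ] and [-pɛ].
By contrast the 1SG.POSS suffix keeps its initial [b] throughout — that segment must be underlying.
So the underlying form is /-pɛ/, and voiceless stops become voiced after a nasal.

/-pɛ/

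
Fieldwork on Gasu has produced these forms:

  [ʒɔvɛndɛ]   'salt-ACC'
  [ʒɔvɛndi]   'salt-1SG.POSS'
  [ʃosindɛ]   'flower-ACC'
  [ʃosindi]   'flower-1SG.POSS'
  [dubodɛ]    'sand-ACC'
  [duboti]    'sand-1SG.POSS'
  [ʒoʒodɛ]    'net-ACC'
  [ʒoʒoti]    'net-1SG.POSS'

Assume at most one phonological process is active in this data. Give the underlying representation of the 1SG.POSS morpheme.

The 1SG.POSS morpheme has two allomorphs, [-di] and [-ti].
By contrast the ACC suffix keeps its initial [d] throughout — that segment must be underlying.
So the underlying form is /-ti/, and voiceless stops become voiced after a nasal.

/-ti/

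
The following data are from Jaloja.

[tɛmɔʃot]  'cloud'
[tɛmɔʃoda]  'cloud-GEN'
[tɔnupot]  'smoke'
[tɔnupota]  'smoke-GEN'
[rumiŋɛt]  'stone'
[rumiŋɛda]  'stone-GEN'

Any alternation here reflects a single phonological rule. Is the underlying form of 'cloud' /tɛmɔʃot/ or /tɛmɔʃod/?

/tɛmɔʃod/

In [tɛmɔʃot] and [tɛmɔʃoda] the final segment of 'cloud' alternates: [t] ~ [d].
Compare 'smoke', with invariant [t] in [tɔnupot] and [tɔnupota]: an analysis with underlying /t/ and a rule producing [d] before the GEN suffix would wrongly predict alternation here too.
The alternation reflects word-final obstruent devoicing: voiced obstruents become voiceless word-finally. /d/ is underlying.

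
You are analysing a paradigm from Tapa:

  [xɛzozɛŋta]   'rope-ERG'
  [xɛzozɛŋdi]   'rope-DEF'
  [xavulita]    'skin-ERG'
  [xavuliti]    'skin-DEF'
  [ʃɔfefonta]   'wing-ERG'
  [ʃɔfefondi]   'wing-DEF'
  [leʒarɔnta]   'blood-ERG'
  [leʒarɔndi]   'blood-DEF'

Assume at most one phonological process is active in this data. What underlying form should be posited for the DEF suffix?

The DEF suffix surfaces as [-di] and [-ti], depending on the final segment of the stem.
The ERG suffix, which begins with [t], is invariant after every stem; so [t] is not altered by any rule here.
So the underlying form is /-di/, and voiced stops become voiceless after a vowel.

/-di/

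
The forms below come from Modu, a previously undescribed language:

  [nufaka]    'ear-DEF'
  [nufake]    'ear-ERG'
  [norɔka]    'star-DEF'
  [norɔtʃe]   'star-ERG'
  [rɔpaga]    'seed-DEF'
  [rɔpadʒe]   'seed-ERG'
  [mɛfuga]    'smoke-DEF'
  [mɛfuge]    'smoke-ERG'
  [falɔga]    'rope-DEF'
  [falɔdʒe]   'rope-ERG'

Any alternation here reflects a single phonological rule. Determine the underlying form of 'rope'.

The root 'rope' surfaces as [falɔga] and [falɔdʒe], with a stem-final [g] ~ [dʒ] alternation.
Compare 'smoke', with invariant [g] in [mɛfuga] and [mɛfuge]: an analysis with underlying /g/ and a rule producing [dʒ] before the ERG suffix would wrongly predict alternation here too.
The underlying segment must be /dʒ/; palato-alveolar /tʃ/ and /dʒ/ become [k] and [g] when no front vowel follows, yielding [g] there.
Hence 'rope' is /falɔdʒ/ underlyingly.

/falɔdʒ/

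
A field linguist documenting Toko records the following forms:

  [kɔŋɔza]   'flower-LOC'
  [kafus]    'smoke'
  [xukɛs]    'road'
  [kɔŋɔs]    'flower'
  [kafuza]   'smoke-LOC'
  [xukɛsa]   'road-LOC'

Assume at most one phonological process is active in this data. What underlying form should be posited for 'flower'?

/kɔŋɔz/

The stem for 'flower' ends in [z] in [kɔŋɔza] but [s] in [kɔŋɔs].
Compare 'road', with invariant [s] in [xukɛsa] and [xukɛs]: an analysis with underlying /s/ and a rule producing [z] before the LOC suffix would wrongly predict alternation here too.
So /z/ is underlying, and a rule of word-final obstruent devoicing — voiced obstruents become voiceless word-finally — gives [s].
So 'flower' = /kɔŋɔz/.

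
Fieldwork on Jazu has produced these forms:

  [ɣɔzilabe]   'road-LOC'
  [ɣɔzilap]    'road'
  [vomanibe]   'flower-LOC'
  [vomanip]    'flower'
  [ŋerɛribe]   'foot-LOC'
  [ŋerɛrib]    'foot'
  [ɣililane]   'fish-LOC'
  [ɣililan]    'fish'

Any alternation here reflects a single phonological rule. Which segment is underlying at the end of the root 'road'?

/p/

The stem for 'road' ends in [b] in [ɣɔzilabe] but [p] in [ɣɔzilap].
The stem 'foot' ([ŋerɛribe], [ŋerɛrib]) shows [b] unchanged in both environments, so [b] cannot be basic with [p] derived in isolation.
Therefore /p/ is basic and [b] is derived by intervocalic voicing (voiceless stops become voiced between vowels).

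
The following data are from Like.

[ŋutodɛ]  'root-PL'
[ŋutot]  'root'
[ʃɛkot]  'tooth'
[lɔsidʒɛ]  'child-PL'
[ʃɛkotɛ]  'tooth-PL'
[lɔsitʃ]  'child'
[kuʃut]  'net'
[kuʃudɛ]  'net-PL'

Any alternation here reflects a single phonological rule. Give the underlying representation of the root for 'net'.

/kuʃud/

In [kuʃut] and [kuʃudɛ] the final segment of 'net' alternates: [t] ~ [d].
But 'tooth' keeps [t] in both environments ([ʃɛkot], [ʃɛkotɛ]), so there is no rule changing /t/ to [d] before the PL suffix.
Therefore /d/ is basic and [t] is derived by word-final obstruent devoicing (voiced obstruents become voiceless word-finally).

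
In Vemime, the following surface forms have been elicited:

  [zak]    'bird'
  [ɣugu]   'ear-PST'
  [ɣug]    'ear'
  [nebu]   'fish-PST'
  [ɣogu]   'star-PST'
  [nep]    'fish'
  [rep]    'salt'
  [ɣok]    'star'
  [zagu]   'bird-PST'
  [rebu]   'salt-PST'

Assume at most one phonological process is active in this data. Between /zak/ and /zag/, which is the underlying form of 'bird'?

'bird' shows [g] ~ [k] at the end of the stem ([zagu] vs [zak]).
Compare 'ear', with invariant [g] in [ɣugu] and [ɣug]: an analysis with underlying /g/ and a rule producing [k] in isolation would wrongly predict alternation here too.
Therefore /k/ is basic and [g] is derived by intervocalic voicing (voiceless stops become voiced between vowels).

/zak/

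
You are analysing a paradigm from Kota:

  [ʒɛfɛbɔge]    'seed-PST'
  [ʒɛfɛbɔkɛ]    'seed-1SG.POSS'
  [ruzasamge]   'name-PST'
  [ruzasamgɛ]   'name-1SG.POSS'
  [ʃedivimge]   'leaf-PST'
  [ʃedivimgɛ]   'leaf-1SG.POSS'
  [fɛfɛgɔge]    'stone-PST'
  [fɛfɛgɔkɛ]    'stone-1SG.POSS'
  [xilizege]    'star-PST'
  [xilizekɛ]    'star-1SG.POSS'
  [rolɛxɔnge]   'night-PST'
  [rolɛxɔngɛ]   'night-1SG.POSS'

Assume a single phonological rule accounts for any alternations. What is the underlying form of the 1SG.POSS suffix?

The 1SG.POSS morpheme has two allomorphs, [-gɛ] and [-kɛ].
The PST suffix, which begins with [g], is invariant after every stem; so [g] is not altered by any rule here.
So the underlying form is /-kɛ/, and voiceless stops become voiced after a nasal.

/-kɛ/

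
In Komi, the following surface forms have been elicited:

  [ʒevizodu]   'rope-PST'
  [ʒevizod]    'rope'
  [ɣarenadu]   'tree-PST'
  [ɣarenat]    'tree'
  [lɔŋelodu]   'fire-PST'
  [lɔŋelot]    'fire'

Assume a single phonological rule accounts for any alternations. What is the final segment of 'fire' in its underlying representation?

The stem for 'fire' ends in [d] in [lɔŋelodu] but [t] in [lɔŋelot].
If /d/ were underlying and a rule turned it into [t] in isolation, 'rope' would also alternate; but it has [d] in both [ʒevizodu] and [ʒevizod].
The underlying segment must be /t/; voiceless stops become voiced between vowels, yielding [d] there.

/t/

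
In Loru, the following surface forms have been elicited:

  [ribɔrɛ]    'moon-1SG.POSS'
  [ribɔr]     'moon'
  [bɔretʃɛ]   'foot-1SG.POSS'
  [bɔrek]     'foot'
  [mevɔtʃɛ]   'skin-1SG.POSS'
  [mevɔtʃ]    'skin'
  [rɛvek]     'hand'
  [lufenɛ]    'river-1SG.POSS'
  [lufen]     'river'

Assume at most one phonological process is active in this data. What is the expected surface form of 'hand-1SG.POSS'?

[rɛvetʃɛ]

The stem for 'foot' ends in [tʃ] in [bɔretʃɛ] but [k] in [bɔrek].
The stem 'skin' ([mevɔtʃɛ], [mevɔtʃ]) shows [tʃ] unchanged in both environments, so [tʃ] cannot be basic with [k] derived in isolation.
So /k/ is underlying, and a rule of palatalization before a front vowel — /k/ becomes palato-alveolar [tʃ] before a front vowel — gives [tʃ].
The one attested form of 'hand', [rɛvek], shows underlying /rɛvek/. Applying the same rule before a front vowel gives [rɛvetʃɛ].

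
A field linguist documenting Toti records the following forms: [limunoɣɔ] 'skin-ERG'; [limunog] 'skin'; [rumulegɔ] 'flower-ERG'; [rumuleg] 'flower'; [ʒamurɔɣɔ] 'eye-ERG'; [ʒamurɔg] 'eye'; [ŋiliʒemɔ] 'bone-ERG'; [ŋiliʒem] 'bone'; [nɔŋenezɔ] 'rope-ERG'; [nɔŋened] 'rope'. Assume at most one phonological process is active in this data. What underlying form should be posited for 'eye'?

/ʒamurɔɣ/

The stem for 'eye' ends in [ɣ] in [ʒamurɔɣɔ] but [g] in [ʒamurɔg].
If /g/ were underlying and a rule turned it into [ɣ] before the ERG suffix, 'flower' would also alternate; but it has [g] in both [rumulegɔ] and [rumuleg].
So /ɣ/ is underlying, and a rule of word-final hardening — voiced fricatives become stops word-finally — gives [g].
Hence 'eye' is /ʒamurɔɣ/ underlyingly.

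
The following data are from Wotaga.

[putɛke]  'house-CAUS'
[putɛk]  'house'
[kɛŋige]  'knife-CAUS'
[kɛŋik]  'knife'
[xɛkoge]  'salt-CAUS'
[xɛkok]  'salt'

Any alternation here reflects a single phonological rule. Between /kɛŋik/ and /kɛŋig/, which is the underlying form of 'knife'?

The stem for 'knife' ends in [g] in [kɛŋige] but [k] in [kɛŋik].
If /k/ were underlying and a rule turned it into [g] before the CAUS suffix, 'house' would also alternate; but it has [k] in both [putɛke] and [putɛk].
The alternation reflects word-final obstruent devoicing: voiced obstruents become voiceless word-finally. /g/ is underlying.

/kɛŋig/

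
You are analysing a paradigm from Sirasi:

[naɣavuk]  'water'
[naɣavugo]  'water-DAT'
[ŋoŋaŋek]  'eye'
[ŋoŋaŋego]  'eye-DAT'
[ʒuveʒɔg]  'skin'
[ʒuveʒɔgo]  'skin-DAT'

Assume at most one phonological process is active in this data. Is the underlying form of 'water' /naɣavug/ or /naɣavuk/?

/naɣavuk/

The root 'water' surfaces as [naɣavuk] and [naɣavugo], with a stem-final [k] ~ [g] alternation.
Compare 'skin', with invariant [g] in [ʒuveʒɔg] and [ʒuveʒɔgo]: an analysis with underlying /g/ and a rule producing [k] in isolation would wrongly predict alternation here too.
Therefore /k/ is basic and [g] is derived by intervocalic voicing (voiceless stops become voiced between vowels).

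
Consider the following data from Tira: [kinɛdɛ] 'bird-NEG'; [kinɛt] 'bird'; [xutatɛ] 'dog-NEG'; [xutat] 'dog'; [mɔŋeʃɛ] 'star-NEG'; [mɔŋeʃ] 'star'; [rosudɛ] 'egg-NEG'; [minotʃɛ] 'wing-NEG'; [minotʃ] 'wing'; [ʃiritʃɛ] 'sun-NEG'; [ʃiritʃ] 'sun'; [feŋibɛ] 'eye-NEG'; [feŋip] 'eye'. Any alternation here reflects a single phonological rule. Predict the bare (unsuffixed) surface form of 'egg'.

[rosut]

'bird' shows [d] ~ [t] at the end of the stem ([kinɛdɛ] vs [kinɛt]).
But 'dog' keeps [t] in both environments ([xutatɛ], [xutat]), so there is no rule changing /t/ to [d] before the NEG suffix.
The alternation reflects word-final obstruent devoicing: voiced obstruents become voiceless word-finally. /d/ is underlying.
The one attested form of 'egg', [rosudɛ], shows underlying /rosud/. Applying the same rule word-finally gives [rosut].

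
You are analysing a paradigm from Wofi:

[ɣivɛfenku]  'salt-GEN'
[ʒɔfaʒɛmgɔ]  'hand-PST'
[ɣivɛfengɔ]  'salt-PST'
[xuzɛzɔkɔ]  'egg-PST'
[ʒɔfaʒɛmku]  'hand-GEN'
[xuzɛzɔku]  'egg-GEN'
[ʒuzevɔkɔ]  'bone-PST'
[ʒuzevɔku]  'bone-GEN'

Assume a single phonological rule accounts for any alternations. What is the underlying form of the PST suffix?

The PST morpheme has two allomorphs, [-gɔ] and [-kɔ].
The GEN suffix, which begins with [k], is invariant after every stem; so [k] is not altered by any rule here.
The PST suffix is therefore /-gɔ/ underlyingly, with post-vocalic devoicing: voiced stops become voiceless after a vowel.

/-gɔ/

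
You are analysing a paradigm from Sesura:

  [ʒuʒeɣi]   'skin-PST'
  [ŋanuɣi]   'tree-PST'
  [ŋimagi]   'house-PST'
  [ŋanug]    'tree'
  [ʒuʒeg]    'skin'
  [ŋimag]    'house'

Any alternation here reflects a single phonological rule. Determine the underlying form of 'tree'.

/ŋanuɣ/

The stem for 'tree' ends in [g] in [ŋanug] but [ɣ] in [ŋanuɣi].
Compare 'house', with invariant [g] in [ŋimag] and [ŋimagi]: an analysis with underlying /g/ and a rule producing [ɣ] before the PST suffix would wrongly predict alternation here too.
So /ɣ/ is underlying, and a rule of word-final hardening — voiced fricatives become stops word-finally — gives [g].
The underlying form of 'tree' is therefore /ŋanuɣ/.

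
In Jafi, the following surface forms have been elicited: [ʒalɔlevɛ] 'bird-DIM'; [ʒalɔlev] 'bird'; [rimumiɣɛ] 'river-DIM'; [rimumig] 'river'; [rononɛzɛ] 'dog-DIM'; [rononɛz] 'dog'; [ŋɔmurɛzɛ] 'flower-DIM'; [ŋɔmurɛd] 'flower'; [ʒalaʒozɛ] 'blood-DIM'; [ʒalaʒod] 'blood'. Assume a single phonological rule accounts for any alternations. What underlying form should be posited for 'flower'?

/ŋɔmurɛd/

In [ŋɔmurɛzɛ] and [ŋɔmurɛd] the final segment of 'flower' alternates: [z] ~ [d].
But 'dog' keeps [z] in both environments ([rononɛzɛ], [rononɛz]), so there is no rule changing /z/ to [d] in isolation.
The underlying segment must be /d/; voiced stops become fricatives between vowels, yielding [z] there.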